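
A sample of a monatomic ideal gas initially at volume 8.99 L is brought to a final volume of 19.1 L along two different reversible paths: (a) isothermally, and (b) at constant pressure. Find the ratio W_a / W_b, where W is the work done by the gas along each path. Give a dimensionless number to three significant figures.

W_a / W_b ≈ 0.670

Path (a) isothermal: W = P₁V₁ ln(V₂/V₁) → W_a/(P₁V₁) = 0.7536.
Path (b) isobaric: W = P₁(V₂ − V₁) → W_b/(P₁V₁) = 1.125.
W_a / W_b = 0.7536 / 1.125 = 0.6701.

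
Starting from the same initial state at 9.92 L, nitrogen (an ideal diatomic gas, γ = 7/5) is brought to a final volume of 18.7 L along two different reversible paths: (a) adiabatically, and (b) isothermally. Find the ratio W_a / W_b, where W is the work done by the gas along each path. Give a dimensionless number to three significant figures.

Path (a) adiabatic: W = P₁V₁(1 − (V₁/V₂)^(γ−1))/(γ−1) → W_a/(P₁V₁) = 0.56.
Path (b) isothermal: W = P₁V₁ ln(V₂/V₁) → W_b/(P₁V₁) = 0.634.
W_a / W_b = 0.56 / 0.634 = 0.8833.

W_a / W_b ≈ 0.883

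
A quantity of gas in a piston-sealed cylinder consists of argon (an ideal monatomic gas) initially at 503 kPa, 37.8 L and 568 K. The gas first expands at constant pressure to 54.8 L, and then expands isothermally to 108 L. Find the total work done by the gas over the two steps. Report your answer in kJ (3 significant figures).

Step 1 (isobaric): W = PΔV = (503 kPa)(54.8 − 37.8 L) = 8551 J.
After step 1: P = 503 kPa, V = 54.8 L, T = 823.4 K.
Step 2 (isothermal): W = P₁V₁ ln(V₂/V₁) = (27564) ln(108/54.8) = 18701 J.
W_total = 8551 + 18701 = 27252 J.

W_total ≈ 27.3 kJ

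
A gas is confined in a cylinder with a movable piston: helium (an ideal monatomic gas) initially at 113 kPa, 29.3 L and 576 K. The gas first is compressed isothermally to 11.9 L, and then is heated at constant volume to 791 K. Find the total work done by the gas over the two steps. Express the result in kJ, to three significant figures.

W_total ≈ -2.98 kJ

Step 1 (isothermal): W = P₁V₁ ln(V₂/V₁) = (3311) ln(11.9/29.3) = -2983 J.
Step 2 (isochoric): W = 0 (constant volume).
W_total = -2983 + 0 = -2983 J.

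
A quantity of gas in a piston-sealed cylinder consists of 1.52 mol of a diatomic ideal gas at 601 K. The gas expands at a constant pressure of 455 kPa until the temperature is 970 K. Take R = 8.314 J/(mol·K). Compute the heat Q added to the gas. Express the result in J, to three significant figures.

Isobaric: W = nRΔT = (1.52)(8.314)(369) = 4663 J.
ΔU = nCᵥΔT with Cᵥ = 5R/2: ΔU = (1.52)(20.79)(369) = 11658 J.
Q = ΔU + W = 11658 + 4663 = 16321 J.

Q ≈ 16300 J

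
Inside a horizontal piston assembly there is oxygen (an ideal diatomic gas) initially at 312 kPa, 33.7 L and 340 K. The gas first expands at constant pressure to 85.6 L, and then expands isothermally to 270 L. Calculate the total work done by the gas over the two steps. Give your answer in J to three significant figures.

Step 1 (isobaric): W = PΔV = (312 kPa)(85.6 − 33.7 L) = 16193 J.
After step 1: P = 312 kPa, V = 85.6 L, T = 863.6 K.
Step 2 (isothermal): W = P₁V₁ ln(V₂/V₁) = (26707) ln(270/85.6) = 30680 J.
W_total = 16193 + 30680 = 46872 J.

W_total ≈ 46900 J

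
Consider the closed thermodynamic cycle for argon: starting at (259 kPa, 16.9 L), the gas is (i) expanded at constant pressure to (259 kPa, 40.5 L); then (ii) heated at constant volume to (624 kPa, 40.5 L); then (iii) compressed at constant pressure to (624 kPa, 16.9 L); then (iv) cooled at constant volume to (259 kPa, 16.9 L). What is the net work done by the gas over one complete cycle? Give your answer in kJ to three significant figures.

Constant-volume legs do no work.
W(i) = (259)(40.5 − 16.9) = 6112 J; W(iii) = (624)(16.9 − 40.5) = -14726 J.
W_net = 6112 − 14726 = -8614 J (the counter-clockwise enclosed area).

W_net ≈ -8.61 kJ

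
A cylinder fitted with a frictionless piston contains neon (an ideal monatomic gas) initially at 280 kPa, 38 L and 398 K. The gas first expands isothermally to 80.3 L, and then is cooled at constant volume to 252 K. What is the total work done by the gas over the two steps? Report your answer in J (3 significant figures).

Step 1 (isothermal): W = P₁V₁ ln(V₂/V₁) = (10640) ln(80.3/38) = 7961 J.
Step 2 (isochoric): W = 0 (constant volume).
W_total = 7961 + 0 = 7961 J.

W_total ≈ 7960 J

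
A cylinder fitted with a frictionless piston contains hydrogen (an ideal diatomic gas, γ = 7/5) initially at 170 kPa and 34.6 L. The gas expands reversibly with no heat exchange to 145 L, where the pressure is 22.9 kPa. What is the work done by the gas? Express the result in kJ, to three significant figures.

Adiabatic: W = (P₁V₁ − P₂V₂)/(γ − 1) with γ = 7/5.
P₁V₁ = 5882 J, P₂V₂ = 3320 J.
W = (5882 − 3320) / 0.4 = 6404 J.

W ≈ 6.40 kJ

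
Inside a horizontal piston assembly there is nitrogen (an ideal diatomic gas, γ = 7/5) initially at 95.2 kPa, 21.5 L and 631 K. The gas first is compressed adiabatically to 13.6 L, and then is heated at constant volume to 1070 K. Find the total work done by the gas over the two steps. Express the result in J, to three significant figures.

Step 1 (adiabatic): W = (P₁V₁ − P₂V₂)/(γ−1) = (2047 − 2458)/0.4 = -1029 J.
Step 2 (isochoric): W = 0 (constant volume).
W_total = -1029 + 0 = -1029 J.

W_total ≈ -1030 J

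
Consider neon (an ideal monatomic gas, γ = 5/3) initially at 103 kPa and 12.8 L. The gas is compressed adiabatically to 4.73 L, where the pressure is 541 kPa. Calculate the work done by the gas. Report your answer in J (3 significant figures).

W ≈ -1860 J

Adiabatic: W = (P₁V₁ − P₂V₂)/(γ − 1) with γ = 5/3.
P₁V₁ = 1318 J, P₂V₂ = 2559 J.
W = (1318 − 2559) / 0.6667 = -1861 J.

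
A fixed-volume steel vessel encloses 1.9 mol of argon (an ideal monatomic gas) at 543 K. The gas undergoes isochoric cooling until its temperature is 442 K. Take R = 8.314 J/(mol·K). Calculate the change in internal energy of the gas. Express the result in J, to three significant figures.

ΔU ≈ -2390 J

Constant volume ⇒ W = 0, so Q = ΔU = nCᵥΔT with Cᵥ = 3R/2 = 12.47 J/(mol·K).
ΔU = (1.9)(12.47)(442 − 543) = -2393 J.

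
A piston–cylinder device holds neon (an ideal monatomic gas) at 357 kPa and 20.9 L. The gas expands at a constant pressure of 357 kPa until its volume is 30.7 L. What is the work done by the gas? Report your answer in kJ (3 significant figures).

Isobaric: W = P ΔV.
W = (357 kPa)(30.7 − 20.9 L) = (357)(9.8) = 3499 J.

W ≈ 3.50 kJ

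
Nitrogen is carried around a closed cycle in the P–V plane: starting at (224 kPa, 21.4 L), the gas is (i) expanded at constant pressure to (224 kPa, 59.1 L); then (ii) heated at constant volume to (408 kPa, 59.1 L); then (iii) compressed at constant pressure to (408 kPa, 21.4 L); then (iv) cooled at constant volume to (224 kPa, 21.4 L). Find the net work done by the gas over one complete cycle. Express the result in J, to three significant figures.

Constant-volume legs do no work.
W(i) = (224)(59.1 − 21.4) = 8445 J; W(iii) = (408)(21.4 − 59.1) = -15382 J.
W_net = 8445 − 15382 = -6937 J (the counter-clockwise enclosed area).

W_net ≈ -6940 J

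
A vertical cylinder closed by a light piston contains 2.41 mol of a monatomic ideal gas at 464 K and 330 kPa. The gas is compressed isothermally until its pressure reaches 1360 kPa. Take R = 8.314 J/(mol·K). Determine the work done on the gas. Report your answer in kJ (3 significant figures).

W ≈ 13.2 kJ

Isothermal process: W = nRT ln(V₂/V₁) = nRT ln(P₁/P₂).
W = (2.41)(8.314)(464) × ln(330/1360)
  = 9297 × ln(0.2426) = 9297 × -1.416
W_by_gas = -13166 J; work on gas = −W_by = 13166 J.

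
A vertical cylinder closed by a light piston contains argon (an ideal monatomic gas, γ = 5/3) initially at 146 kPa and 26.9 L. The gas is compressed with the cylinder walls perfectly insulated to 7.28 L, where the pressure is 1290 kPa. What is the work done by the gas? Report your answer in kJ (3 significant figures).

W ≈ -8.20 kJ

Adiabatic: W = (P₁V₁ − P₂V₂)/(γ − 1) with γ = 5/3.
P₁V₁ = 3927 J, P₂V₂ = 9391 J.
W = (3927 − 9391) / 0.6667 = -8196 J.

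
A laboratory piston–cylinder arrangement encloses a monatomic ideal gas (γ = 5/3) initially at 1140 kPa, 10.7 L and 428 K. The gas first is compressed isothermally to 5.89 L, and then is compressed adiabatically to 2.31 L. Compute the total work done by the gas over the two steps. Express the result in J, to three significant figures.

Step 1 (isothermal): W = P₁V₁ ln(V₂/V₁) = (12198) ln(5.89/10.7) = -7282 J.
After step 1: P = 2071 kPa, V = 5.89 L, T = 428 K.
Step 2 (adiabatic): W = (P₁V₁ − P₂V₂)/(γ−1) = (12198 − 22766)/0.667 = -15852 J.
W_total = -7282 − 15852 = -23134 J.

W_total ≈ -23100 J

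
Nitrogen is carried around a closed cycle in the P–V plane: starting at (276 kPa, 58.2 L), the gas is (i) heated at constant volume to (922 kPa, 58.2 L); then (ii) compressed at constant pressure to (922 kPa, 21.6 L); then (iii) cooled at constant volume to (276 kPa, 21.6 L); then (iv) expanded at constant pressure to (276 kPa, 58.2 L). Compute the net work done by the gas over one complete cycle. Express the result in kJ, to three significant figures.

W_net ≈ -23.6 kJ

Constant-volume legs do no work.
W(ii) = (922)(21.6 − 58.2) = -33745 J; W(iv) = (276)(58.2 − 21.6) = 10102 J.
W_net = -33745 + 10102 = -23644 J (the counter-clockwise enclosed area).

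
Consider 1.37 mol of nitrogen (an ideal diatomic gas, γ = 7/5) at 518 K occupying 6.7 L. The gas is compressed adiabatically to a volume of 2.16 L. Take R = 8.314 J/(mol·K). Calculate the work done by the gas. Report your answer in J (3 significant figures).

W ≈ -8450 J

Adiabatic: TV^(γ−1) = const with γ = 7/5.
T₂ = T₁ (V₁/V₂)^(γ−1) = 518 × (6.7/2.16)^0.4 = 518 × 1.573 = 814.7 K.
W_by = nCᵥ(T₁ − T₂) = (1.37)(20.79)(518 − 814.7) = -8448 J.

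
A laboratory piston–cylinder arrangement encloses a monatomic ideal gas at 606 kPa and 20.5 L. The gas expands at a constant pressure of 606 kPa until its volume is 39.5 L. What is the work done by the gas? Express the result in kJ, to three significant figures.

Isobaric: W = P ΔV.
W = (606 kPa)(39.5 − 20.5 L) = (606)(19) = 11514 J.

W ≈ 11.5 kJ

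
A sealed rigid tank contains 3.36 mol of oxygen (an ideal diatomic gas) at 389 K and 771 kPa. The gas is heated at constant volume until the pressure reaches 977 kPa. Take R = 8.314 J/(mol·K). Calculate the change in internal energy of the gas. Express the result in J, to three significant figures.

ΔU ≈ 7260 J

Constant volume ⇒ W = 0, so Q = ΔU = nCᵥΔT with Cᵥ = 5R/2 = 20.79 J/(mol·K).
At constant V, T₂/T₁ = P₂/P₁ ⇒ ΔT = T₁(P₂/P₁ − 1) = 389·(977/771 − 1) = 103.9 K.
ΔU = (3.36)(20.79)(103.9) = 7259 J.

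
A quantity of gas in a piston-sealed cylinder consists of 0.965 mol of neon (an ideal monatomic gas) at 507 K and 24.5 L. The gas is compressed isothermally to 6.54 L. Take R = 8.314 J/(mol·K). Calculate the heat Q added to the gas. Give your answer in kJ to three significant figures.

Q ≈ -5.37 kJ

Isothermal ⇒ ΔU = 0, so Q = W = nRT ln(V₂/V₁).
Q = (0.965)(8.314)(507) ln(6.54/24.5) = 4068 × -1.321 = -5372 J.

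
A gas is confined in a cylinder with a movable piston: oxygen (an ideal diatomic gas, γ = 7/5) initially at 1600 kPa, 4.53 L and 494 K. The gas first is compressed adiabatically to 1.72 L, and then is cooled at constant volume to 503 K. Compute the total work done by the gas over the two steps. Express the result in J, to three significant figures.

W_total ≈ -8570 J

Step 1 (adiabatic): W = (P₁V₁ − P₂V₂)/(γ−1) = (7248 − 10677)/0.4 = -8572 J.
Step 2 (isochoric): W = 0 (constant volume).
W_total = -8572 + 0 = -8572 J.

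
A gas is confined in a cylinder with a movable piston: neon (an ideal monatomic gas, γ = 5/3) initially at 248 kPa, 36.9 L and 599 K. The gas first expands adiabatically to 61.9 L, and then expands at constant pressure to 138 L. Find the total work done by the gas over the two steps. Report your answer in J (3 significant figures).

W_total ≈ 12000 J

Step 1 (adiabatic): W = (P₁V₁ − P₂V₂)/(γ−1) = (9151 − 6482)/0.667 = 4004 J.
After step 1: P = 104.7 kPa, V = 61.9 L, T = 424.3 K.
Step 2 (isobaric): W = PΔV = (104.7 kPa)(138 − 61.9 L) = 7969 J.
W_total = 4004 + 7969 = 11973 J.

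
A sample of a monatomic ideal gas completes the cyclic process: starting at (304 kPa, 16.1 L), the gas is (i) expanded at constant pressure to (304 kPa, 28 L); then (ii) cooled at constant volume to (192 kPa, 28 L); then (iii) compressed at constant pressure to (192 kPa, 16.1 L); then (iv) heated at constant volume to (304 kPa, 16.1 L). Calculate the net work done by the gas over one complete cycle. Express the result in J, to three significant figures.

Constant-volume legs do no work.
W(i) = (304)(28 − 16.1) = 3618 J; W(iii) = (192)(16.1 − 28) = -2285 J.
W_net = 3618 − 2285 = 1333 J (the clockwise enclosed area).

W_net ≈ 1330 J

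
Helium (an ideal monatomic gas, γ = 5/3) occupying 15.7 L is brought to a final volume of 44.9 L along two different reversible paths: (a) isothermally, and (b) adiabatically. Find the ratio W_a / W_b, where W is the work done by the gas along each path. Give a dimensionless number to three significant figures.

W_a / W_b ≈ 1.39

Path (a) isothermal: W = P₁V₁ ln(V₂/V₁) → W_a/(P₁V₁) = 1.051.
Path (b) adiabatic: W = P₁V₁(1 − (V₁/V₂)^(γ−1))/(γ−1) → W_b/(P₁V₁) = 0.7555.
W_a / W_b = 1.051 / 0.7555 = 1.391.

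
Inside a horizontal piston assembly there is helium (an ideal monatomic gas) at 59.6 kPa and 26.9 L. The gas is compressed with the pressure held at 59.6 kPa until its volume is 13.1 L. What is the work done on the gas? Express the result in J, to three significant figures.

W ≈ 822 J

Isobaric: W = P ΔV.
W = (59.6 kPa)(13.1 − 26.9 L) = (59.6)(-13.8) = -822.5 J.
Work on gas = −W_by = 822.5 J.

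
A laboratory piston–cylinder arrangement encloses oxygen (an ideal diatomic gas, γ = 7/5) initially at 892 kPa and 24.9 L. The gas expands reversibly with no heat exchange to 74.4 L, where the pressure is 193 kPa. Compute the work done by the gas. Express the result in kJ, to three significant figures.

W ≈ 19.6 kJ

Adiabatic: W = (P₁V₁ − P₂V₂)/(γ − 1) with γ = 7/5.
P₁V₁ = 22211 J, P₂V₂ = 14359 J.
W = (22211 − 14359) / 0.4 = 19629 J.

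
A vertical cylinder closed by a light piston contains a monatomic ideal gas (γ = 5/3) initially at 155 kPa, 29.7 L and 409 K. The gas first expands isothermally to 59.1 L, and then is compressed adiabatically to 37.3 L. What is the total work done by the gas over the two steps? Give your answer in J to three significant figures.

W_total ≈ 688 J

Step 1 (isothermal): W = P₁V₁ ln(V₂/V₁) = (4604) ln(59.1/29.7) = 3168 J.
After step 1: P = 77.89 kPa, V = 59.1 L, T = 409 K.
Step 2 (adiabatic): W = (P₁V₁ − P₂V₂)/(γ−1) = (4604 − 6257)/0.667 = -2480 J.
W_total = 3168 − 2480 = 687.9 J.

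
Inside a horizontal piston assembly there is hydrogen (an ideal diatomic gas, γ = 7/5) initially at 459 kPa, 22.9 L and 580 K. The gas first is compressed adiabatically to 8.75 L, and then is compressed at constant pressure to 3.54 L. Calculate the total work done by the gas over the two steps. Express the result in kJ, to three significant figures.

Step 1 (adiabatic): W = (P₁V₁ − P₂V₂)/(γ−1) = (10511 − 15445)/0.4 = -12334 J.
After step 1: P = 1765 kPa, V = 8.75 L, T = 852.2 K.
Step 2 (isobaric): W = PΔV = (1765 kPa)(3.54 − 8.75 L) = -9196 J.
W_total = -12334 − 9196 = -21530 J.

W_total ≈ -21.5 kJ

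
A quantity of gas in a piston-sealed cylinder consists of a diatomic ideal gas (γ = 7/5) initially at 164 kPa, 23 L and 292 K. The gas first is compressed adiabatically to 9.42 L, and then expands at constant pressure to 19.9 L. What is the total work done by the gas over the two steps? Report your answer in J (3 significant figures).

Step 1 (adiabatic): W = (P₁V₁ − P₂V₂)/(γ−1) = (3772 − 5391)/0.4 = -4047 J.
After step 1: P = 572.3 kPa, V = 9.42 L, T = 417.3 K.
Step 2 (isobaric): W = PΔV = (572.3 kPa)(19.9 − 9.42 L) = 5997 J.
W_total = -4047 + 5997 = 1951 J.

W_total ≈ 1950 J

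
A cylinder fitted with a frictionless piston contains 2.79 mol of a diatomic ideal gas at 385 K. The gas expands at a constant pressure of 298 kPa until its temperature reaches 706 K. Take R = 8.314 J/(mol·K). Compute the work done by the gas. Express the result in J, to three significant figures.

Isobaric: W = P ΔV = nR ΔT.
W = (2.79)(8.314)(706 − 385) = 7446 J.

W ≈ 7450 J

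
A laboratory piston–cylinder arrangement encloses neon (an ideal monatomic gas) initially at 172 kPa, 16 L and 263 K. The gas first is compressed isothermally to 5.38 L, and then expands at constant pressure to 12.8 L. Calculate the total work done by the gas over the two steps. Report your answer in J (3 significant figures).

W_total ≈ 796 J

Step 1 (isothermal): W = P₁V₁ ln(V₂/V₁) = (2752) ln(5.38/16) = -2999 J.
After step 1: P = 511.5 kPa, V = 5.38 L, T = 263 K.
Step 2 (isobaric): W = PΔV = (511.5 kPa)(12.8 − 5.38 L) = 3796 J.
W_total = -2999 + 3796 = 796.1 J.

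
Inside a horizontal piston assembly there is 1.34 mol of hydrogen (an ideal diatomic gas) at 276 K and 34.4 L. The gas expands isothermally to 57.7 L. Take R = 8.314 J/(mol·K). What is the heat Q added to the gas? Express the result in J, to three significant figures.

Isothermal ⇒ ΔU = 0, so Q = W = nRT ln(V₂/V₁).
Q = (1.34)(8.314)(276) ln(57.7/34.4) = 3075 × 0.5172 = 1590 J.

Q ≈ 1590 J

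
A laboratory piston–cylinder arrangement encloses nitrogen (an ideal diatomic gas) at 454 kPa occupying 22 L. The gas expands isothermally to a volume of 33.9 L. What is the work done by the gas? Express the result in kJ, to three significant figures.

Isothermal: W = nRT ln(V₂/V₁) = P₁V₁ ln(V₂/V₁).
P₁V₁ = (454 kPa)(22 L) = 9988 J.
W = 9988 × ln(33.9/22) = 9988 × 0.4324
W_by_gas = 4319 J.

W ≈ 4.32 kJ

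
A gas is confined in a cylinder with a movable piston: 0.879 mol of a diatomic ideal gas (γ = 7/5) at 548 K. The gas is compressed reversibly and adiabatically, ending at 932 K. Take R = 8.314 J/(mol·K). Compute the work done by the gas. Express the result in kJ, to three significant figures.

W ≈ -7.02 kJ

Adiabatic ⇒ Q = 0, so W_by = −ΔU = nCᵥ(T₁ − T₂).
Cᵥ = 5R/2 = 20.79 J/(mol·K).
W = (0.879)(20.79)(548 − 932) = -7016 J.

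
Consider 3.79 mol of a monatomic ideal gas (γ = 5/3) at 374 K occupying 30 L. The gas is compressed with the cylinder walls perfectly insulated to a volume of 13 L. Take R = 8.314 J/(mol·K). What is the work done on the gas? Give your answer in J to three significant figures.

W ≈ 13200 J

Adiabatic: TV^(γ−1) = const with γ = 5/3.
T₂ = T₁ (V₁/V₂)^(γ−1) = 374 × (30/13)^0.667 = 374 × 1.746 = 653.1 K.
W_by = nCᵥ(T₁ − T₂) = (3.79)(12.47)(374 − 653.1) = -13192 J.
Work on gas = −W_by = 13192 J.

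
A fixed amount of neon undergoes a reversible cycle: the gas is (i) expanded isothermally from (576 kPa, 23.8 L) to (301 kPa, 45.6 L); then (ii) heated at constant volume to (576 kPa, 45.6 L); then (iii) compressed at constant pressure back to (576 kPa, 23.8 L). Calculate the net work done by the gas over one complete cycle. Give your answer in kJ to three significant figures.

W_net ≈ -3.64 kJ

Leg (i): W = PᵢVᵢ ln(V_f/Vᵢ) = (13709) ln(45.6/23.8) = 8914 J.
Leg (ii): W = 0.
Leg (iii): W = PΔV = (576)(23.8 − 45.6) = -12557 J.
W_net = 8914 − 12557 = -3643 J.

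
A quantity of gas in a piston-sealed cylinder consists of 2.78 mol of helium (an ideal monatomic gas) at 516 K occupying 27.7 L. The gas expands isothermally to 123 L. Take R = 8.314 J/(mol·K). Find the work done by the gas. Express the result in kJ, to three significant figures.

Isothermal: W = nRT ln(V₂/V₁).
W = (2.78)(8.314)(516) × ln(123/27.7)
  = 11926 × 1.491
W_by_gas = 17779 J.

W ≈ 17.8 kJ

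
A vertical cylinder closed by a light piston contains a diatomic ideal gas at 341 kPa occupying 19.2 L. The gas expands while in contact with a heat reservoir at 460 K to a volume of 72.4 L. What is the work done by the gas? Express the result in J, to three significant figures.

Isothermal: W = nRT ln(V₂/V₁) = P₁V₁ ln(V₂/V₁).
P₁V₁ = (341 kPa)(19.2 L) = 6547 J.
W = 6547 × ln(72.4/19.2) = 6547 × 1.327
W_by_gas = 8690 J.

W ≈ 8690 J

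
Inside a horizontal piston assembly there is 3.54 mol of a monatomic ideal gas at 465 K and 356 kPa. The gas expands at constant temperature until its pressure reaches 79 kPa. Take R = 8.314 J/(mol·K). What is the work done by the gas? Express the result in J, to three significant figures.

W ≈ 20600 J

Isothermal process: W = nRT ln(V₂/V₁) = nRT ln(P₁/P₂).
W = (3.54)(8.314)(465) × ln(356/79)
  = 13686 × ln(4.506) = 13686 × 1.505
W_by_gas = 20604 J.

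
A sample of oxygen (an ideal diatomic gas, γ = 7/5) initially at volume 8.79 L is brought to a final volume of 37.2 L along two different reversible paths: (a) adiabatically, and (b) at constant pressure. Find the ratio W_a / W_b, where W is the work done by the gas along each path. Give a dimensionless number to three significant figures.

W_a / W_b ≈ 0.339

Path (a) adiabatic: W = P₁V₁(1 − (V₁/V₂)^(γ−1))/(γ−1) → W_a/(P₁V₁) = 1.096.
Path (b) isobaric: W = P₁(V₂ − V₁) → W_b/(P₁V₁) = 3.232.
W_a / W_b = 1.096 / 3.232 = 0.3391.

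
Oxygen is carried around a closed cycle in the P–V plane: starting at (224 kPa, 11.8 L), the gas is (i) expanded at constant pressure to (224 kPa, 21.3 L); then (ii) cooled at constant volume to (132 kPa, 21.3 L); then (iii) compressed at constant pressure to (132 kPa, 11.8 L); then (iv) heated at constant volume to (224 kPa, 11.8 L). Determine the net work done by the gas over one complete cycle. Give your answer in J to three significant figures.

Constant-volume legs do no work.
W(i) = (224)(21.3 − 11.8) = 2128 J; W(iii) = (132)(11.8 − 21.3) = -1254 J.
W_net = 2128 − 1254 = 874 J (the clockwise enclosed area).

W_net ≈ 874 J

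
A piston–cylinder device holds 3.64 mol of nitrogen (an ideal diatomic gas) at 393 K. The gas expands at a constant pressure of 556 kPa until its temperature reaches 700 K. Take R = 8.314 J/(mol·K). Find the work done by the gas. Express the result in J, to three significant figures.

Isobaric: W = P ΔV = nR ΔT.
W = (3.64)(8.314)(700 − 393) = 9291 J.

W ≈ 9290 J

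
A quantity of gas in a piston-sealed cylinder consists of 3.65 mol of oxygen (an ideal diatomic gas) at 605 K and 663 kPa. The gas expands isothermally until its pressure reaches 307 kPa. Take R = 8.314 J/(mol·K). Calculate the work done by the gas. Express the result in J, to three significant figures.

Isothermal process: W = nRT ln(V₂/V₁) = nRT ln(P₁/P₂).
W = (3.65)(8.314)(605) × ln(663/307)
  = 18359 × ln(2.16) = 18359 × 0.7699
W_by_gas = 14135 J.

W ≈ 14100 J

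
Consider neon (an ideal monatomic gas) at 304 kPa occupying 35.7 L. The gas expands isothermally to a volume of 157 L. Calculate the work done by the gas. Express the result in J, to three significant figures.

Isothermal: W = nRT ln(V₂/V₁) = P₁V₁ ln(V₂/V₁).
P₁V₁ = (304 kPa)(35.7 L) = 10853 J.
W = 10853 × ln(157/35.7) = 10853 × 1.481
W_by_gas = 16074 J.

W ≈ 16100 J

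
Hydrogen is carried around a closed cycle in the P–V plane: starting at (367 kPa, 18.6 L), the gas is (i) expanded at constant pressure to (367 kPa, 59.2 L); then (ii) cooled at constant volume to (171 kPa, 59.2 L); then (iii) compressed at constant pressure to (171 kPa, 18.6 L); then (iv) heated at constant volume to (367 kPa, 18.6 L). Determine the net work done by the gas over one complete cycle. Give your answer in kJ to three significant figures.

W_net ≈ 7.96 kJ

Constant-volume legs do no work.
W(i) = (367)(59.2 − 18.6) = 14900 J; W(iii) = (171)(18.6 − 59.2) = -6943 J.
W_net = 14900 − 6943 = 7958 J (the clockwise enclosed area).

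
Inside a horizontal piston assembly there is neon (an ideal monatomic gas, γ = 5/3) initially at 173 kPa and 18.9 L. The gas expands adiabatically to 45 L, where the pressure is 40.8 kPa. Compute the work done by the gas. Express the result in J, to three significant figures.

Adiabatic: W = (P₁V₁ − P₂V₂)/(γ − 1) with γ = 5/3.
P₁V₁ = 3270 J, P₂V₂ = 1836 J.
W = (3270 − 1836) / 0.6667 = 2151 J.

W ≈ 2150 J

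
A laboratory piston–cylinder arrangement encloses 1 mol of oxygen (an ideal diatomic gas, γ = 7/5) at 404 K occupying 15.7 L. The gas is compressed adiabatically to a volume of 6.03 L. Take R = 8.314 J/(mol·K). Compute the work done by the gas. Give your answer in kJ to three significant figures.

W ≈ -3.92 kJ

Adiabatic: TV^(γ−1) = const with γ = 7/5.
T₂ = T₁ (V₁/V₂)^(γ−1) = 404 × (15.7/6.03)^0.4 = 404 × 1.466 = 592.4 K.
W_by = nCᵥ(T₁ − T₂) = (1)(20.79)(404 − 592.4) = -3916 J.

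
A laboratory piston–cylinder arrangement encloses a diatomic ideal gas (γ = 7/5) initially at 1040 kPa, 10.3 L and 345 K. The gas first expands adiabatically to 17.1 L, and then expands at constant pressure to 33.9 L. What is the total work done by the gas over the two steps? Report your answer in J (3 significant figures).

Step 1 (adiabatic): W = (P₁V₁ − P₂V₂)/(γ−1) = (10712 − 8746)/0.4 = 4915 J.
After step 1: P = 511.5 kPa, V = 17.1 L, T = 281.7 K.
Step 2 (isobaric): W = PΔV = (511.5 kPa)(33.9 − 17.1 L) = 8593 J.
W_total = 4915 + 8593 = 13508 J.

W_total ≈ 13500 J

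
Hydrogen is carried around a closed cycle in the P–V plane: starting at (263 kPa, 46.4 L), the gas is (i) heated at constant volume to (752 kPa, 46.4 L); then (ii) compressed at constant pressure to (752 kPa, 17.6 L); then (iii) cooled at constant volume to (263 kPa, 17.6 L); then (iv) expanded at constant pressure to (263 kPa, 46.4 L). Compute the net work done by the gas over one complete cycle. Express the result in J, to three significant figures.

Constant-volume legs do no work.
W(ii) = (752)(17.6 − 46.4) = -21658 J; W(iv) = (263)(46.4 − 17.6) = 7574 J.
W_net = -21658 + 7574 = -14083 J (the counter-clockwise enclosed area).

W_net ≈ -14100 J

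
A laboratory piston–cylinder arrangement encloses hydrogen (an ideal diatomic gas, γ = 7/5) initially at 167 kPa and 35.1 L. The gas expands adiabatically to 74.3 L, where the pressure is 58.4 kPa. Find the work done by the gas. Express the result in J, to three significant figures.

Adiabatic: W = (P₁V₁ − P₂V₂)/(γ − 1) with γ = 7/5.
P₁V₁ = 5862 J, P₂V₂ = 4339 J.
W = (5862 − 4339) / 0.4 = 3806 J.

W ≈ 3810 J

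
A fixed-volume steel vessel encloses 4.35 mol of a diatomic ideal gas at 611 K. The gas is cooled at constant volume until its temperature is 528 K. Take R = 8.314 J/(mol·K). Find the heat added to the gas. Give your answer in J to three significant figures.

Constant volume ⇒ W = 0, so Q = ΔU = nCᵥΔT with Cᵥ = 5R/2 = 20.79 J/(mol·K).
ΔU = (4.35)(20.79)(528 − 611) = -7504 J.

Q ≈ -7500 J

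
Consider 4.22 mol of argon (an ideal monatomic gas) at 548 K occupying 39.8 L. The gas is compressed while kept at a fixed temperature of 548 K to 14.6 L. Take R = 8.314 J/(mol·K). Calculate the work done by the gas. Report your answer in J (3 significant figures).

W ≈ -19300 J

Isothermal: W = nRT ln(V₂/V₁).
W = (4.22)(8.314)(548) × ln(14.6/39.8)
  = 19227 × -1.003
W_by_gas = -19281 J.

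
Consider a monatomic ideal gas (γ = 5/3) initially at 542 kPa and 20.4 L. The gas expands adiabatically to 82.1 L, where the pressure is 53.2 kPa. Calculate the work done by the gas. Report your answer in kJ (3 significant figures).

Adiabatic: W = (P₁V₁ − P₂V₂)/(γ − 1) with γ = 5/3.
P₁V₁ = 11057 J, P₂V₂ = 4368 J.
W = (11057 − 4368) / 0.6667 = 10034 J.

W ≈ 10.0 kJ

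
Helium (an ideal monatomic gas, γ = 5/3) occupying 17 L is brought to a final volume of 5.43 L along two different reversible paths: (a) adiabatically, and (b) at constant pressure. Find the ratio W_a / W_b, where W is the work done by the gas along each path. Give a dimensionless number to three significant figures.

Path (a) adiabatic: W = P₁V₁(1 − (V₁/V₂)^(γ−1))/(γ−1) → W_a/(P₁V₁) = -1.71.
Path (b) isobaric: W = P₁(V₂ − V₁) → W_b/(P₁V₁) = -0.6806.
W_a / W_b = -1.71 / -0.6806 = 2.513.

W_a / W_b ≈ 2.51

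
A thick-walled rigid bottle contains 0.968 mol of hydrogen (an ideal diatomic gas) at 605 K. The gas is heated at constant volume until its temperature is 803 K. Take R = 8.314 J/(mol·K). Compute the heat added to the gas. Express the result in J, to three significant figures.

Constant volume ⇒ W = 0, so Q = ΔU = nCᵥΔT with Cᵥ = 5R/2 = 20.79 J/(mol·K).
ΔU = (0.968)(20.79)(803 − 605) = 3984 J.

Q ≈ 3980 J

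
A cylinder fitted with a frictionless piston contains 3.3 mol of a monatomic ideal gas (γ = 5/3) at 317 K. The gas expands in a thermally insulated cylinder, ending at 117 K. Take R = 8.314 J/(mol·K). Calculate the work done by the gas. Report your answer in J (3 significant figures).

W ≈ 8230 J

Adiabatic ⇒ Q = 0, so W_by = −ΔU = nCᵥ(T₁ − T₂).
Cᵥ = 3R/2 = 12.47 J/(mol·K).
W = (3.3)(12.47)(317 − 117) = 8231 J.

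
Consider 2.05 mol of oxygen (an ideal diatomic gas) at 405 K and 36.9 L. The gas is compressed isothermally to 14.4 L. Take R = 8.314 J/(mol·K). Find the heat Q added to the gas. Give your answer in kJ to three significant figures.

Isothermal ⇒ ΔU = 0, so Q = W = nRT ln(V₂/V₁).
Q = (2.05)(8.314)(405) ln(14.4/36.9) = 6903 × -0.941 = -6495 J.

Q ≈ -6.50 kJ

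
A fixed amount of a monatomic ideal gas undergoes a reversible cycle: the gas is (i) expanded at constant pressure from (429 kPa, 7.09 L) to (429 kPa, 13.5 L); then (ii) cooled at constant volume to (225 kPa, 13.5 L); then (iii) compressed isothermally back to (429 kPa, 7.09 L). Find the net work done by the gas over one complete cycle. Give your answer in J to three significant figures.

W_net ≈ 794 J

Leg (i): W = PΔV = (429)(13.5 − 7.09) = 2750 J.
Leg (ii): W = 0.
Leg (iii): W = PᵢVᵢ ln(V_f/Vᵢ) = (3038) ln(7.09/13.5) = -1956 J.
W_net = 2750 − 1956 = 793.7 J.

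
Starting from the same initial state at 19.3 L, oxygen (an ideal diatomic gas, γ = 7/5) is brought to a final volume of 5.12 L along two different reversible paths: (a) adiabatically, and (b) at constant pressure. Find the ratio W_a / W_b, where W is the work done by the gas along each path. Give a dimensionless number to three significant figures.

W_a / W_b ≈ 2.38

Path (a) adiabatic: W = P₁V₁(1 − (V₁/V₂)^(γ−1))/(γ−1) → W_a/(P₁V₁) = -1.751.
Path (b) isobaric: W = P₁(V₂ − V₁) → W_b/(P₁V₁) = -0.7347.
W_a / W_b = -1.751 / -0.7347 = 2.383.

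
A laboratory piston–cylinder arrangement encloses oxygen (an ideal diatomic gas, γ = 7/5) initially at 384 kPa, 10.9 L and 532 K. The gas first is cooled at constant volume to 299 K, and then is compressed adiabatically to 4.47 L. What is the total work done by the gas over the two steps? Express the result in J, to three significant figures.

Step 1 (isochoric): W = 0 (constant volume).
After step 1: P = 215.8 kPa (V unchanged).
Step 2 (adiabatic): W = (P₁V₁ − P₂V₂)/(γ−1) = (2352 − 3360)/0.4 = -2519 J.
W_total = 0 − 2519 = -2519 J.

W_total ≈ -2520 J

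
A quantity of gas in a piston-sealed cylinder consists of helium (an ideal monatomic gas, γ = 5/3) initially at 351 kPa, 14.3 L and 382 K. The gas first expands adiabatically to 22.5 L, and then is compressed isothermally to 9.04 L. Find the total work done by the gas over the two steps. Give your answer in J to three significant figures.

Step 1 (adiabatic): W = (P₁V₁ − P₂V₂)/(γ−1) = (5019 − 3710)/0.667 = 1963 J.
After step 1: P = 164.9 kPa, V = 22.5 L, T = 282.4 K.
Step 2 (isothermal): W = P₁V₁ ln(V₂/V₁) = (3710) ln(9.04/22.5) = -3383 J.
W_total = 1963 − 3383 = -1420 J.

W_total ≈ -1420 J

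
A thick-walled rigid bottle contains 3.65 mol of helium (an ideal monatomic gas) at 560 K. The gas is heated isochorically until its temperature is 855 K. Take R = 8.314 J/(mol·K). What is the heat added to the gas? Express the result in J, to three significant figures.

Q ≈ 13400 J

Constant volume ⇒ W = 0, so Q = ΔU = nCᵥΔT with Cᵥ = 3R/2 = 12.47 J/(mol·K).
ΔU = (3.65)(12.47)(855 − 560) = 13428 J.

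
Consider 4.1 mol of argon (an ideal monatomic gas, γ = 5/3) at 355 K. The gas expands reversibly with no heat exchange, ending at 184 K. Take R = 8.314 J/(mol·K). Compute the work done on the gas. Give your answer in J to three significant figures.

W ≈ -8740 J

Adiabatic ⇒ Q = 0, so W_by = −ΔU = nCᵥ(T₁ − T₂).
Cᵥ = 3R/2 = 12.47 J/(mol·K).
W = (4.1)(12.47)(355 − 184) = 8743 J.
Work on gas = −W_by = -8743 J.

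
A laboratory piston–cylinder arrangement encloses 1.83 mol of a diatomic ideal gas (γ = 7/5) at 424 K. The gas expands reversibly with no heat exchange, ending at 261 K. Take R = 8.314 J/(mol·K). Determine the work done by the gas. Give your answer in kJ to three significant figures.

W ≈ 6.20 kJ

Adiabatic ⇒ Q = 0, so W_by = −ΔU = nCᵥ(T₁ − T₂).
Cᵥ = 5R/2 = 20.79 J/(mol·K).
W = (1.83)(20.79)(424 − 261) = 6200 J.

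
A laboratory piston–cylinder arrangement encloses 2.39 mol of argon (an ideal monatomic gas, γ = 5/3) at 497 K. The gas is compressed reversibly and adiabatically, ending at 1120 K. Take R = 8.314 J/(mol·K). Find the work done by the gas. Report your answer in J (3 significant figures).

W ≈ -18600 J

Adiabatic ⇒ Q = 0, so W_by = −ΔU = nCᵥ(T₁ − T₂).
Cᵥ = 3R/2 = 12.47 J/(mol·K).
W = (2.39)(12.47)(497 − 1120) = -18569 J.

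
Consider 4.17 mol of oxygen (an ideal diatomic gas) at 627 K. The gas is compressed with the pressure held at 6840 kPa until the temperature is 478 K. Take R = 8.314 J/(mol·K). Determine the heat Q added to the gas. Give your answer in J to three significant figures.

Q ≈ -18100 J

Isobaric: W = nRΔT = (4.17)(8.314)(-149) = -5166 J.
ΔU = nCᵥΔT with Cᵥ = 5R/2: ΔU = (4.17)(20.79)(-149) = -12914 J.
Q = ΔU + W = -12914 − 5166 = -18080 J.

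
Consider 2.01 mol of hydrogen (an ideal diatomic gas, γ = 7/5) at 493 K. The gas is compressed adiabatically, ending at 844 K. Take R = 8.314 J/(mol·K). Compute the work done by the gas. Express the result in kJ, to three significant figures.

Adiabatic ⇒ Q = 0, so W_by = −ΔU = nCᵥ(T₁ − T₂).
Cᵥ = 5R/2 = 20.79 J/(mol·K).
W = (2.01)(20.79)(493 − 844) = -14664 J.

W ≈ -14.7 kJ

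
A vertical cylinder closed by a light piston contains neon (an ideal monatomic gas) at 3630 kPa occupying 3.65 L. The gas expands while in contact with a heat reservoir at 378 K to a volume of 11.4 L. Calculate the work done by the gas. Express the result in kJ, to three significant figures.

W ≈ 15.1 kJ

Isothermal: W = nRT ln(V₂/V₁) = P₁V₁ ln(V₂/V₁).
P₁V₁ = (3630 kPa)(3.65 L) = 13250 J.
W = 13250 × ln(11.4/3.65) = 13250 × 1.139
W_by_gas = 15090 J.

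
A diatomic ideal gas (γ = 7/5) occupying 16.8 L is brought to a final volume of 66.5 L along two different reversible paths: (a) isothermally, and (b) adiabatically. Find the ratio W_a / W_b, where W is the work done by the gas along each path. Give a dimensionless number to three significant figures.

Path (a) isothermal: W = P₁V₁ ln(V₂/V₁) → W_a/(P₁V₁) = 1.376.
Path (b) adiabatic: W = P₁V₁(1 − (V₁/V₂)^(γ−1))/(γ−1) → W_b/(P₁V₁) = 1.058.
W_a / W_b = 1.376 / 1.058 = 1.3.

W_a / W_b ≈ 1.30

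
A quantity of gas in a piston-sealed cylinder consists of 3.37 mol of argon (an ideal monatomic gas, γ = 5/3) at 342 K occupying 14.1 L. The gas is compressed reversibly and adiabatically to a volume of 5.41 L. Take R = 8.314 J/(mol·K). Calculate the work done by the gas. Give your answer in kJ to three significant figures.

W ≈ -12.8 kJ

Adiabatic: TV^(γ−1) = const with γ = 5/3.
T₂ = T₁ (V₁/V₂)^(γ−1) = 342 × (14.1/5.41)^0.667 = 342 × 1.894 = 647.7 K.
W_by = nCᵥ(T₁ − T₂) = (3.37)(12.47)(342 − 647.7) = -12848 J.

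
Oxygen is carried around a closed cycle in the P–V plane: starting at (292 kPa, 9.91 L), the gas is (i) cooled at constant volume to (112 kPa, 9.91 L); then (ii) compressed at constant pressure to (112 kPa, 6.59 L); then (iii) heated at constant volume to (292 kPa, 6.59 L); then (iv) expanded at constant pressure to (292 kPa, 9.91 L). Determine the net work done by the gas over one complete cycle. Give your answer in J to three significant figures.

Constant-volume legs do no work.
W(ii) = (112)(6.59 − 9.91) = -371.8 J; W(iv) = (292)(9.91 − 6.59) = 969.4 J.
W_net = -371.8 + 969.4 = 597.6 J (the clockwise enclosed area).

W_net ≈ 598 J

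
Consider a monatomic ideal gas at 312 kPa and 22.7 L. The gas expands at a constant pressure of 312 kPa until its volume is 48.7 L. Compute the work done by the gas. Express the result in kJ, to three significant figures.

W ≈ 8.11 kJ

Isobaric: W = P ΔV.
W = (312 kPa)(48.7 − 22.7 L) = (312)(26) = 8112 J.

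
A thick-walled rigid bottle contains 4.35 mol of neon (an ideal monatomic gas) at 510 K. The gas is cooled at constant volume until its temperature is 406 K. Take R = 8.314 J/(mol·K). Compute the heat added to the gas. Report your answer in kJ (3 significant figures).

Constant volume ⇒ W = 0, so Q = ΔU = nCᵥΔT with Cᵥ = 3R/2 = 12.47 J/(mol·K).
ΔU = (4.35)(12.47)(406 − 510) = -5642 J.

Q ≈ -5.64 kJ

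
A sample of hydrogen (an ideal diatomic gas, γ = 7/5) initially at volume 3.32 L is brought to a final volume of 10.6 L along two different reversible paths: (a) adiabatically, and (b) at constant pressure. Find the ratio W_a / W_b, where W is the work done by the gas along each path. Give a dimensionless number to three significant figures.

W_a / W_b ≈ 0.424

Path (a) adiabatic: W = P₁V₁(1 − (V₁/V₂)^(γ−1))/(γ−1) → W_a/(P₁V₁) = 0.9287.
Path (b) isobaric: W = P₁(V₂ − V₁) → W_b/(P₁V₁) = 2.193.
W_a / W_b = 0.9287 / 2.193 = 0.4235.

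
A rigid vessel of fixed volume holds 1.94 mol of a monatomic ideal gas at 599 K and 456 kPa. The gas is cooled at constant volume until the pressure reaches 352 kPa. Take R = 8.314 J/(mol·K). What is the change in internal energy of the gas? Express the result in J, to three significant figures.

Constant volume ⇒ W = 0, so Q = ΔU = nCᵥΔT with Cᵥ = 3R/2 = 12.47 J/(mol·K).
At constant V, T₂/T₁ = P₂/P₁ ⇒ ΔT = T₁(P₂/P₁ − 1) = 599·(352/456 − 1) = -136.6 K.
ΔU = (1.94)(12.47)(-136.6) = -3305 J.

ΔU ≈ -3310 J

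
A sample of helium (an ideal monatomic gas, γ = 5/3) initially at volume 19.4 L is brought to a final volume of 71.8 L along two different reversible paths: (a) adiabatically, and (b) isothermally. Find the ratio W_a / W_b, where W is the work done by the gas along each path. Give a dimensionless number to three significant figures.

W_a / W_b ≈ 0.667

Path (a) adiabatic: W = P₁V₁(1 − (V₁/V₂)^(γ−1))/(γ−1) → W_a/(P₁V₁) = 0.8731.
Path (b) isothermal: W = P₁V₁ ln(V₂/V₁) → W_b/(P₁V₁) = 1.309.
W_a / W_b = 0.8731 / 1.309 = 0.6672.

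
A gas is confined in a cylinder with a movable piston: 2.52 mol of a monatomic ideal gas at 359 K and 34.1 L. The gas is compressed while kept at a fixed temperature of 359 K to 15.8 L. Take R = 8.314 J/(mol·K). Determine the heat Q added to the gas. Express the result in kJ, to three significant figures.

Q ≈ -5.79 kJ

Isothermal ⇒ ΔU = 0, so Q = W = nRT ln(V₂/V₁).
Q = (2.52)(8.314)(359) ln(15.8/34.1) = 7522 × -0.7693 = -5786 J.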